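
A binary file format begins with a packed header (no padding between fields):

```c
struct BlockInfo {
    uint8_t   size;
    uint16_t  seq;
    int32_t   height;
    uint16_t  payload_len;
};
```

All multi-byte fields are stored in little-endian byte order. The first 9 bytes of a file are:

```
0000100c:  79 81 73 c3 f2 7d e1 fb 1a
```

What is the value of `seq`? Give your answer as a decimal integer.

29569

`seq` follows `size` (1 byte), so it starts at byte offset 1 and occupies 2 bytes.
Bytes at offsets 1..2: 81 73.
Little-endian: lowest address holds the least-significant byte.
Reassemble most-significant byte first: 73 81 → 0x7381.
0x7381 = 29569.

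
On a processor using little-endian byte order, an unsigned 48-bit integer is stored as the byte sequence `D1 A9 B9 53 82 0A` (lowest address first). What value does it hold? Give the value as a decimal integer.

11554866702801

Little-endian: lowest address holds the least-significant byte.
Reassemble most-significant byte first: 0A 82 53 B9 A9 D1 → 0x0A8253B9A9D1.
0x0A8253B9A9D1 = 11554866702801.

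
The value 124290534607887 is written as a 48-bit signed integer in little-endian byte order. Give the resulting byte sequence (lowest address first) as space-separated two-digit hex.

124290534607887 in hexadecimal, padded to 48 bits, is 0x710AA52A0C0F.
Split into bytes (most-significant first): 71 0A A5 2A 0C 0F.
In little-endian order the low byte comes first in memory.
So at ascending addresses the bytes are 0F 0C 2A A5 0A 71.

0F 0C 2A A5 0A 71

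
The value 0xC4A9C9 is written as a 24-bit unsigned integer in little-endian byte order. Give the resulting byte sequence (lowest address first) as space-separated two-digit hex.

Split into bytes (most-significant first): C4 A9 C9.
Little-endian stores the least-significant byte at the lowest address.
So at ascending addresses the bytes are C9 A9 C4.

C9 A9 C4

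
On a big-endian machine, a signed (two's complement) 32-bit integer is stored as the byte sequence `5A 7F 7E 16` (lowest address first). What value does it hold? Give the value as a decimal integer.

Big-endian stores the most-significant byte at the lowest address.
The bytes are already most-significant first: 0x5A7F7E16.
0x5A7F7E16 = 1518304790.

1518304790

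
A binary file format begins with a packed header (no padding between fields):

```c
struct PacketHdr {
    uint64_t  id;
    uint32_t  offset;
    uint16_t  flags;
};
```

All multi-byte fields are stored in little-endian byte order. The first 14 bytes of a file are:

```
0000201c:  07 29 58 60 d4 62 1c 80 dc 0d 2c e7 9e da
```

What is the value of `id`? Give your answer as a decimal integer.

`id` is the first field, at byte offset 0, occupying 8 bytes.
Bytes at offsets 0..7: 07 29 58 60 D4 62 1C 80.
Little-endian: lowest address holds the least-significant byte.
Reassemble most-significant byte first: 80 1C 62 D4 60 58 29 07 → 0x801C62D460582907.
0x801C62D460582907 = 9231362000491653383.

9231362000491653383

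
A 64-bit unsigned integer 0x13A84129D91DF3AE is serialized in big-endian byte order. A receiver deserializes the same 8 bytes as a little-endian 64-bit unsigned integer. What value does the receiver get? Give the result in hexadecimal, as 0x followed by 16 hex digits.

0xAEF31DD92941A813

Stored big-endian, the bytes at ascending addresses are 13 A8 41 29 D9 1D F3 AE.
Read back as little-endian, the first byte is least significant, giving 0xAEF31DD92941A813.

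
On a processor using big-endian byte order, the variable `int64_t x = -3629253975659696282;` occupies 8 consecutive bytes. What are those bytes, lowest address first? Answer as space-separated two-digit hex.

Two's complement of -3629253975659696282 in 64 bits: 3629253975659696282 = 0x325DB34322DED09A; invert → 0xCDA24CBCDD212F65; add 1 → 0xCDA24CBCDD212F66.
Split into bytes (most-significant first): CD A2 4C BC DD 21 2F 66.
Big-endian stores the most-significant byte at the lowest address.
So the memory order matches the most-significant-first order: CD A2 4C BC DD 21 2F 66.

CD A2 4C BC DD 21 2F 66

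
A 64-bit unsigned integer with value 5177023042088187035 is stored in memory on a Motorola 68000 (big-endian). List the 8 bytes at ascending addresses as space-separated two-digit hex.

47 D8 7B 07 19 AD B4 9B

5177023042088187035 in hexadecimal, padded to 64 bits, is 0x47D87B0719ADB49B.
Split into bytes (most-significant first): 47 D8 7B 07 19 AD B4 9B.
In big-endian order the high byte comes first in memory.
So the memory order matches the most-significant-first order: 47 D8 7B 07 19 AD B4 9B.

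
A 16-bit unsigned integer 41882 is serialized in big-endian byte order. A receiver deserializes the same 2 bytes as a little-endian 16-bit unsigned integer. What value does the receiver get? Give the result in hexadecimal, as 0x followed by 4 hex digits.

41882 in 16-bit hexadecimal is 0xA39A.
Stored big-endian, the bytes at ascending addresses are A3 9A.
Read back as little-endian, the first byte is least significant, giving 0x9AA3.

0x9AA3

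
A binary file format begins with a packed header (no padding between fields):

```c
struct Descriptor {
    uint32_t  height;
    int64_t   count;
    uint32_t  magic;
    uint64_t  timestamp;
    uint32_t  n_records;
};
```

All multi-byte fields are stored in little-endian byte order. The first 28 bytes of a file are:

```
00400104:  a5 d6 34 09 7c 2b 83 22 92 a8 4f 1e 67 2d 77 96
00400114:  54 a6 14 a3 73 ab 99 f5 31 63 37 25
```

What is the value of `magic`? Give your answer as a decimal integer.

2524392807

`magic` follows `height` (4 B), `count` (8 B), so it starts at offset 4 + 8 = 12 and occupies 4 bytes.
Bytes at offsets 12..15: 67 2D 77 96.
In little-endian order the low byte comes first in memory.
Reassemble most-significant byte first: 96 77 2D 67 → 0x96772D67.
0x96772D67 = 2524392807.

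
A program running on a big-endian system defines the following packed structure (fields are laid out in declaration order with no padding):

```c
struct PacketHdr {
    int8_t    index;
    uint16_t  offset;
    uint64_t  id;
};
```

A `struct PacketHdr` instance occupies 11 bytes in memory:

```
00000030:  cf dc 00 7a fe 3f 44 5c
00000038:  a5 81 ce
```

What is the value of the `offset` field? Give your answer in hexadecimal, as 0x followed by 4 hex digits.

`offset` follows `index` (1 byte), so it starts at byte offset 1 and occupies 2 bytes.
Bytes at offsets 1..2: DC 00.
Big-endian stores the most-significant byte at the lowest address.
The bytes are already most-significant first: 0xDC00.

0xDC00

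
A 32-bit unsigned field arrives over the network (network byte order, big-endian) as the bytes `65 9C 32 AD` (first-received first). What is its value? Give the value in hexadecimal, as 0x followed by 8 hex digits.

0x659C32AD

Big-endian: lowest address holds the most-significant byte.
The bytes are already most-significant first: 0x659C32AD.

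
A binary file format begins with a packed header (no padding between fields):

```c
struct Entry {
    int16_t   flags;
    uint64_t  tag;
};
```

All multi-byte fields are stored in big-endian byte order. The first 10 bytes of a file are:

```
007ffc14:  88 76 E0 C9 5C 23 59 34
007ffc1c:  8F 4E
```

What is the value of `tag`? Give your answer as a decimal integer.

`tag` follows `flags` (2 bytes), so it starts at byte offset 2 and occupies 8 bytes.
Bytes at offsets 2..9: E0 C9 5C 23 59 34 8F 4E.
Big-endian: lowest address holds the most-significant byte.
The bytes are already most-significant first: 0xE0C95C2359348F4E.
0xE0C95C2359348F4E = 16197578841704927054.

16197578841704927054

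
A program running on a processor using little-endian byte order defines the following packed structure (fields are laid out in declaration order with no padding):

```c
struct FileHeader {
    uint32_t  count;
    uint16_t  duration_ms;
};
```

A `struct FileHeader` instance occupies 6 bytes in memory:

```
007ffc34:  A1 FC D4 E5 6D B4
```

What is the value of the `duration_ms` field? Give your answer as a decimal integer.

46189

`duration_ms` follows `count` (4 bytes), so it starts at byte offset 4 and occupies 2 bytes.
Bytes at offsets 4..5: 6D B4.
In little-endian order the low byte comes first in memory.
Reassemble most-significant byte first: B4 6D → 0xB46D.
0xB46D = 46189.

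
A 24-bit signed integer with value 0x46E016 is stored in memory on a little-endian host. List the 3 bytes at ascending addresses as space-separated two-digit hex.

16 E0 46

Split into bytes (most-significant first): 46 E0 16.
In little-endian order the low byte comes first in memory.
So at ascending addresses the bytes are 16 E0 46.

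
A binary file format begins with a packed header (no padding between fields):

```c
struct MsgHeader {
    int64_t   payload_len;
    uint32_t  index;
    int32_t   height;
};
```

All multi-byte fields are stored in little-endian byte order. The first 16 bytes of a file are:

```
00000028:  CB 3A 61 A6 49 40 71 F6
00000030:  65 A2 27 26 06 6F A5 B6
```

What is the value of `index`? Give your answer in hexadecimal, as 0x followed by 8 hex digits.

`index` follows `payload_len` (8 bytes), so it starts at byte offset 8 and occupies 4 bytes.
Bytes at offsets 8..11: 65 A2 27 26.
Little-endian: lowest address holds the least-significant byte.
Reassemble most-significant byte first: 26 27 A2 65 → 0x2627A265.

0x2627A265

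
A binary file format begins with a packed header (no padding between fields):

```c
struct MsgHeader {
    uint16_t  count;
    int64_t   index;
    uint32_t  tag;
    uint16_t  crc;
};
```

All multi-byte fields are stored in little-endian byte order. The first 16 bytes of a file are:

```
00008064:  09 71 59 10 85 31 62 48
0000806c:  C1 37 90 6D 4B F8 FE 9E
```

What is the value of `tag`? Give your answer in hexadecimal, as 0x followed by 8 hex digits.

`tag` follows `count` (2 B), `index` (8 B), so it starts at offset 2 + 8 = 10 and occupies 4 bytes.
Bytes at offsets 10..13: 90 6D 4B F8.
Little-endian stores the least-significant byte at the lowest address.
Reassemble most-significant byte first: F8 4B 6D 90 → 0xF84B6D90.

0xF84B6D90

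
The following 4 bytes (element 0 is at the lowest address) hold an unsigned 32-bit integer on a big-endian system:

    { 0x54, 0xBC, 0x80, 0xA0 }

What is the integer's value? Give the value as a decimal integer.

Big-endian: lowest address holds the most-significant byte.
The bytes are already most-significant first: 0x54BC80A0.
0x54BC80A0 = 1421639840.

1421639840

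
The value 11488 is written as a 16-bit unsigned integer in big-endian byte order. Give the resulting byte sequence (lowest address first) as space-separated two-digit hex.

2C E0

11488 in hexadecimal, padded to 16 bits, is 0x2CE0.
Split into bytes (most-significant first): 2C E0.
In big-endian order the high byte comes first in memory.
So the memory order matches the most-significant-first order: 2C E0.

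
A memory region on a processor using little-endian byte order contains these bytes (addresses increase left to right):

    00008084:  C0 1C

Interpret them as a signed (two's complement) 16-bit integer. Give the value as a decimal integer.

Little-endian: lowest address holds the least-significant byte.
Reassemble most-significant byte first: 1C C0 → 0x1CC0.
0x1CC0 = 7360.

7360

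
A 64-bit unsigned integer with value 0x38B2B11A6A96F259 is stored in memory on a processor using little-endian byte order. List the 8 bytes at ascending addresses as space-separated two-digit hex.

Split into bytes (most-significant first): 38 B2 B1 1A 6A 96 F2 59.
Little-endian: lowest address holds the least-significant byte.
So at ascending addresses the bytes are 59 F2 96 6A 1A B1 B2 38.

59 F2 96 6A 1A B1 B2 38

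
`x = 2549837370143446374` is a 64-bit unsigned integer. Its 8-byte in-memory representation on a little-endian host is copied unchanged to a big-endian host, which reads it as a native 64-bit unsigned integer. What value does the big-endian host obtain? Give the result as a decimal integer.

2549837370143446374 in 64-bit hexadecimal is 0x2362D7941A6A9566.
Stored little-endian, the bytes at ascending addresses are 66 95 6A 1A 94 D7 62 23.
Read back as big-endian, the last byte is least significant, giving 0x66956A1A94D76223.
0x66956A1A94D76223 = 7391931025797374499.

7391931025797374499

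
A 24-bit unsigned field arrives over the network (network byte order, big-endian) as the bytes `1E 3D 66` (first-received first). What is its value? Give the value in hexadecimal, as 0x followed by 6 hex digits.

0x1E3D66

Big-endian: lowest address holds the most-significant byte.
The bytes are already most-significant first: 0x1E3D66.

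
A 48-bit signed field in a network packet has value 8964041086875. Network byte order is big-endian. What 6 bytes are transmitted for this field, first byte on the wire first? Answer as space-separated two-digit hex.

08 27 1A 7C 17 9B

8964041086875 in hexadecimal, padded to 48 bits, is 0x08271A7C179B.
Split into bytes (most-significant first): 08 27 1A 7C 17 9B.
Big-endian: lowest address holds the most-significant byte.
So the memory order matches the most-significant-first order: 08 27 1A 7C 17 9B.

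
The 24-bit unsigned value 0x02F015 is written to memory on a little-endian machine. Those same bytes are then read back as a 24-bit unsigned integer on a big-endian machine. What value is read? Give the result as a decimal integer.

1437698

Stored little-endian, the bytes at ascending addresses are 15 F0 02.
Read back as big-endian, the last byte is least significant, giving 0x15F002.
0x15F002 = 1437698.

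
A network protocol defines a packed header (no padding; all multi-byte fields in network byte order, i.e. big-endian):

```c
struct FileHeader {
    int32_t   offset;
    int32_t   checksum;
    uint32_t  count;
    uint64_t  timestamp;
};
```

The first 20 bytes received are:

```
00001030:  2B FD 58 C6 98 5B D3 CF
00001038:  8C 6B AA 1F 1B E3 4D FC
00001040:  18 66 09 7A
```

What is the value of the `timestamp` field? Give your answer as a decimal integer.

`timestamp` follows `offset` (4 B), `checksum` (4 B), `count` (4 B), so it starts at offset 4 + 4 + 4 = 12 and occupies 8 bytes.
Bytes at offsets 12..19: 1B E3 4D FC 18 66 09 7A.
Big-endian: lowest address holds the most-significant byte.
The bytes are already most-significant first: 0x1BE34DFC1866097A.
0x1BE34DFC1866097A = 2009535603873810810.

2009535603873810810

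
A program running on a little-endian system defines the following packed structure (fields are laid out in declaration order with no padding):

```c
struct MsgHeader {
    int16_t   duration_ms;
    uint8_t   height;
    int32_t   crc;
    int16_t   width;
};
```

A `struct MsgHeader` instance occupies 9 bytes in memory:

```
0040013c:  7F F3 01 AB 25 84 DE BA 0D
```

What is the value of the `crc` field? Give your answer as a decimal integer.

`crc` follows `duration_ms` (2 B), `height` (1 B), so it starts at offset 2 + 1 = 3 and occupies 4 bytes.
Bytes at offsets 3..6: AB 25 84 DE.
In little-endian order the low byte comes first in memory.
Reassemble most-significant byte first: DE 84 25 AB → 0xDE8425AB.
Top bit is set, so as a signed 32-bit value this is 0xDE8425AB − 2^32 = -561764949.

-561764949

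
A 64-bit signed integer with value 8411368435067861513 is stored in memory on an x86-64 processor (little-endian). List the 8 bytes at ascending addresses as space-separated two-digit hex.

09 3A 27 BF 06 2F BB 74

8411368435067861513 in hexadecimal, padded to 64 bits, is 0x74BB2F06BF273A09.
Split into bytes (most-significant first): 74 BB 2F 06 BF 27 3A 09.
Little-endian stores the least-significant byte at the lowest address.
So at ascending addresses the bytes are 09 3A 27 BF 06 2F BB 74.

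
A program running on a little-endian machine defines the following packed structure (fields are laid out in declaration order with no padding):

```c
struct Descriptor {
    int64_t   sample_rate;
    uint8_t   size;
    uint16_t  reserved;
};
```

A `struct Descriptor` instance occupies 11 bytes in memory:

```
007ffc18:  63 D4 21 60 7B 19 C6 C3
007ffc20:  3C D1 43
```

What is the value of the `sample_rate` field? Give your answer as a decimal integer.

-4339753173240392605

`sample_rate` is the first field, at byte offset 0, occupying 8 bytes.
Bytes at offsets 0..7: 63 D4 21 60 7B 19 C6 C3.
Little-endian: lowest address holds the least-significant byte.
Reassemble most-significant byte first: C3 C6 19 7B 60 21 D4 63 → 0xC3C6197B6021D463.
Top bit is set, so as a signed 64-bit value this is 0xC3C6197B6021D463 − 2^64 = -4339753173240392605.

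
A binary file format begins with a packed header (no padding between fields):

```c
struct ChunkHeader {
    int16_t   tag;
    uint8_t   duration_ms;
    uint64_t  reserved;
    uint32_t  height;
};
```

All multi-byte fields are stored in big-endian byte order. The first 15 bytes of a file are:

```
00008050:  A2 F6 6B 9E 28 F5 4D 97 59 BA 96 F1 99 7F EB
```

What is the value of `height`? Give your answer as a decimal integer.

`height` follows `tag` (2 B), `duration_ms` (1 B), `reserved` (8 B), so it starts at offset 2 + 1 + 8 = 11 and occupies 4 bytes.
Bytes at offsets 11..14: F1 99 7F EB.
Big-endian: lowest address holds the most-significant byte.
The bytes are already most-significant first: 0xF1997FEB.
0xF1997FEB = 4053368811.

4053368811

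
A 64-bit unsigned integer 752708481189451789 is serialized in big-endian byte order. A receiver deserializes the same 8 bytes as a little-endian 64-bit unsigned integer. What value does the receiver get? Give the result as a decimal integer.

979735402504548874

752708481189451789 in 64-bit hexadecimal is 0x0A72286028B8980D.
Stored big-endian, the bytes at ascending addresses are 0A 72 28 60 28 B8 98 0D.
Read back as little-endian, the first byte is least significant, giving 0x0D98B8286028720A.
0x0D98B8286028720A = 979735402504548874.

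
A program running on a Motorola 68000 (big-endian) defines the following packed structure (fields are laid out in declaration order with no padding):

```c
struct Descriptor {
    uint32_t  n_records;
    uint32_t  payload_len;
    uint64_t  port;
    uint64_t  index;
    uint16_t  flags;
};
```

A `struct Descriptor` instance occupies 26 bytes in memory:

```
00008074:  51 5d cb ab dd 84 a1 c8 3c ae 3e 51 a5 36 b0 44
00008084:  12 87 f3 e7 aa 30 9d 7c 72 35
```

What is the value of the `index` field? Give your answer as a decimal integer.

`index` follows `n_records` (4 B), `payload_len` (4 B), `port` (8 B), so it starts at offset 4 + 4 + 8 = 16 and occupies 8 bytes.
Bytes at offsets 16..23: 12 87 F3 E7 AA 30 9D 7C.
Big-endian: lowest address holds the most-significant byte.
The bytes are already most-significant first: 0x1287F3E7AA309D7C.
0x1287F3E7AA309D7C = 1335303990856949116.

1335303990856949116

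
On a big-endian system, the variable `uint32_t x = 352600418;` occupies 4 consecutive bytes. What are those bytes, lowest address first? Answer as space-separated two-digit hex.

352600418 in hexadecimal, padded to 32 bits, is 0x15044162.
Split into bytes (most-significant first): 15 04 41 62.
In big-endian order the high byte comes first in memory.
So the memory order matches the most-significant-first order: 15 04 41 62.

15 04 41 62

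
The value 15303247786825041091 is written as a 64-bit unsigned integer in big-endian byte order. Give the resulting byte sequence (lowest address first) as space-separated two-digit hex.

15303247786825041091 in hexadecimal, padded to 64 bits, is 0xD4600EC8337D44C3.
Split into bytes (most-significant first): D4 60 0E C8 33 7D 44 C3.
Big-endian: lowest address holds the most-significant byte.
So the memory order matches the most-significant-first order: D4 60 0E C8 33 7D 44 C3.

D4 60 0E C8 33 7D 44 C3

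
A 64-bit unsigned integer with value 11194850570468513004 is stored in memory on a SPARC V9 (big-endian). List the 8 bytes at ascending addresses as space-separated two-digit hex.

11194850570468513004 in hexadecimal, padded to 64 bits, is 0x9B5C1947EE5AD4EC.
Split into bytes (most-significant first): 9B 5C 19 47 EE 5A D4 EC.
Big-endian: lowest address holds the most-significant byte.
So the memory order matches the most-significant-first order: 9B 5C 19 47 EE 5A D4 EC.

9B 5C 19 47 EE 5A D4 EC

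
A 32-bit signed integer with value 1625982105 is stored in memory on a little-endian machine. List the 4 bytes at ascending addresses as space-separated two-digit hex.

1625982105 in hexadecimal, padded to 32 bits, is 0x60EA8499.
Split into bytes (most-significant first): 60 EA 84 99.
Little-endian: lowest address holds the least-significant byte.
So at ascending addresses the bytes are 99 84 EA 60.

99 84 EA 60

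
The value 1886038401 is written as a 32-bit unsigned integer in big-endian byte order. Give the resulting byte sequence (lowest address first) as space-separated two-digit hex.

1886038401 in hexadecimal, padded to 32 bits, is 0x706AA981.
Split into bytes (most-significant first): 70 6A A9 81.
Big-endian: lowest address holds the most-significant byte.
So the memory order matches the most-significant-first order: 70 6A A9 81.

70 6A A9 81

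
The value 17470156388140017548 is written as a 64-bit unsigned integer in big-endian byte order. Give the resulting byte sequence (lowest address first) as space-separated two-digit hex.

F2 72 76 AC 95 9B 67 8C

17470156388140017548 in hexadecimal, padded to 64 bits, is 0xF27276AC959B678C.
Split into bytes (most-significant first): F2 72 76 AC 95 9B 67 8C.
Big-endian stores the most-significant byte at the lowest address.
So the memory order matches the most-significant-first order: F2 72 76 AC 95 9B 67 8C.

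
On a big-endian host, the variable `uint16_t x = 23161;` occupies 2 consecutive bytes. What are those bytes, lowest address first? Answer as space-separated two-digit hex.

23161 in hexadecimal, padded to 16 bits, is 0x5A79.
Split into bytes (most-significant first): 5A 79.
In big-endian order the high byte comes first in memory.
So the memory order matches the most-significant-first order: 5A 79.

5A 79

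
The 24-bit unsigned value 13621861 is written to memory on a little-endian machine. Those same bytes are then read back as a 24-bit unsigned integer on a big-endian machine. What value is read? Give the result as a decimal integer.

13621861 in 24-bit hexadecimal is 0xCFDA65.
Stored little-endian, the bytes at ascending addresses are 65 DA CF.
Read back as big-endian, the last byte is least significant, giving 0x65DACF.
0x65DACF = 6675151.

6675151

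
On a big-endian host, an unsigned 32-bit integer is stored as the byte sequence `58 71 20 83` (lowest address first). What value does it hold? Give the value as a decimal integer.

In big-endian order the high byte comes first in memory.
The bytes are already most-significant first: 0x58712083.
0x58712083 = 1483808899.

1483808899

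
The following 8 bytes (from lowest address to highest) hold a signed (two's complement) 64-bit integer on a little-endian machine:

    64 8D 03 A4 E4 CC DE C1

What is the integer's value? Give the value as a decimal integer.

In little-endian order the low byte comes first in memory.
Reassemble most-significant byte first: C1 DE CC E4 A4 03 8D 64 → 0xC1DECCE4A4038D64.
Top bit is set, so as a signed 64-bit value this is 0xC1DECCE4A4038D64 − 2^64 = -4476915697183388316.

-4476915697183388316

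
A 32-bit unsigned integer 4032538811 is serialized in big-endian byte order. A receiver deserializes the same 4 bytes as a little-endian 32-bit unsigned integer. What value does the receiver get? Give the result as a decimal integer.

4032538811 in 32-bit hexadecimal is 0xF05BA8BB.
Stored big-endian, the bytes at ascending addresses are F0 5B A8 BB.
Read back as little-endian, the first byte is least significant, giving 0xBBA85BF0.
0xBBA85BF0 = 3148372976.

3148372976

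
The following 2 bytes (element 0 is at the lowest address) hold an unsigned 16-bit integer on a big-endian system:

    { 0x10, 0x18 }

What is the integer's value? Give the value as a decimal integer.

Big-endian: lowest address holds the most-significant byte.
The bytes are already most-significant first: 0x1018.
0x1018 = 4120.

4120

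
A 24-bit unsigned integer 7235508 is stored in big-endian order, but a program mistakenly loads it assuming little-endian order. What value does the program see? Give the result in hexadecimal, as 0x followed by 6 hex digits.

7235508 in 24-bit hexadecimal is 0x6E67B4.
Stored big-endian, the bytes at ascending addresses are 6E 67 B4.
Read back as little-endian, the first byte is least significant, giving 0xB4676E.

0xB4676E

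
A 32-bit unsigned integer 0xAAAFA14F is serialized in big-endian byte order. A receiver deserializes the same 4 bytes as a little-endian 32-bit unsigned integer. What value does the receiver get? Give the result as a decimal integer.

1335996330

Stored big-endian, the bytes at ascending addresses are AA AF A1 4F.
Read back as little-endian, the first byte is least significant, giving 0x4FA1AFAA.
0x4FA1AFAA = 1335996330.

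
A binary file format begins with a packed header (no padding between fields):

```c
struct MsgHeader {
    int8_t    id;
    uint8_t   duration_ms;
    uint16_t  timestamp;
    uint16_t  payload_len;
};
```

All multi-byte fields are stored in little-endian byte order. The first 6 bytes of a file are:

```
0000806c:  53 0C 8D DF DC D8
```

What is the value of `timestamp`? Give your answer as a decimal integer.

`timestamp` follows `id` (1 B), `duration_ms` (1 B), so it starts at offset 1 + 1 = 2 and occupies 2 bytes.
Bytes at offsets 2..3: 8D DF.
Little-endian stores the least-significant byte at the lowest address.
Reassemble most-significant byte first: DF 8D → 0xDF8D.
0xDF8D = 57229.

57229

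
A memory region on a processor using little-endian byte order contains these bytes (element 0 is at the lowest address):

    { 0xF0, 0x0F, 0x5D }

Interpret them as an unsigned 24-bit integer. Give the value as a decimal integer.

6098928

Little-endian: lowest address holds the least-significant byte.
Reassemble most-significant byte first: 5D 0F F0 → 0x5D0FF0.
0x5D0FF0 = 6098928.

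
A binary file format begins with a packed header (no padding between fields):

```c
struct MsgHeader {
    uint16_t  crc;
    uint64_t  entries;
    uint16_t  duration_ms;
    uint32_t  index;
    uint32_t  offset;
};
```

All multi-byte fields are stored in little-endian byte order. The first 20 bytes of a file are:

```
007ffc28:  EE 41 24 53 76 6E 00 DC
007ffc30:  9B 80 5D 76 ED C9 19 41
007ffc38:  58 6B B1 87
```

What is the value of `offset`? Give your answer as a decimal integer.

`offset` follows `crc` (2 B), `entries` (8 B), `duration_ms` (2 B), `index` (4 B), so it starts at offset 2 + 8 + 2 + 4 = 16 and occupies 4 bytes.
Bytes at offsets 16..19: 58 6B B1 87.
Little-endian: lowest address holds the least-significant byte.
Reassemble most-significant byte first: 87 B1 6B 58 → 0x87B16B58.
0x87B16B58 = 2276551512.

2276551512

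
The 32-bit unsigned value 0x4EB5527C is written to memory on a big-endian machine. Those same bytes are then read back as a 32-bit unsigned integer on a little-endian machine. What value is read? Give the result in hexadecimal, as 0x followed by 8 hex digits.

Stored big-endian, the bytes at ascending addresses are 4E B5 52 7C.
Read back as little-endian, the first byte is least significant, giving 0x7C52B54E.

0x7C52B54E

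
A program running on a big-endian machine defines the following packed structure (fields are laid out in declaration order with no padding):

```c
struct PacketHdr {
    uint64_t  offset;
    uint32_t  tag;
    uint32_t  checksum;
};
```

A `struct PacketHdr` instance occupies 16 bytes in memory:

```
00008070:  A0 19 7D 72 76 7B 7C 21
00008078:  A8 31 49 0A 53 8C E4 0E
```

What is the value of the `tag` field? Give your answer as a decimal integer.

2821802250

`tag` follows `offset` (8 bytes), so it starts at byte offset 8 and occupies 4 bytes.
Bytes at offsets 8..11: A8 31 49 0A.
Big-endian: lowest address holds the most-significant byte.
The bytes are already most-significant first: 0xA831490A.
0xA831490A = 2821802250.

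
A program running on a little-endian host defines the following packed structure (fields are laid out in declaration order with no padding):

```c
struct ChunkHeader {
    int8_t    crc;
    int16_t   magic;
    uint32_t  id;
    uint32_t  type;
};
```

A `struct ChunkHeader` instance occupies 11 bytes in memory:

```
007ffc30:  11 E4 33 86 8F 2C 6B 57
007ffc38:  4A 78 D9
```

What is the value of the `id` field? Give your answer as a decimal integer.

`id` follows `crc` (1 B), `magic` (2 B), so it starts at offset 1 + 2 = 3 and occupies 4 bytes.
Bytes at offsets 3..6: 86 8F 2C 6B.
In little-endian order the low byte comes first in memory.
Reassemble most-significant byte first: 6B 2C 8F 86 → 0x6B2C8F86.
0x6B2C8F86 = 1798082438.

1798082438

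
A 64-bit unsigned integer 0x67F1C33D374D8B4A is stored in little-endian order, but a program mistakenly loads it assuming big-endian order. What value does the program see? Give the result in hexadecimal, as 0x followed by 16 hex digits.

Stored little-endian, the bytes at ascending addresses are 4A 8B 4D 37 3D C3 F1 67.
Read back as big-endian, the last byte is least significant, giving 0x4A8B4D373DC3F167.

0x4A8B4D373DC3F167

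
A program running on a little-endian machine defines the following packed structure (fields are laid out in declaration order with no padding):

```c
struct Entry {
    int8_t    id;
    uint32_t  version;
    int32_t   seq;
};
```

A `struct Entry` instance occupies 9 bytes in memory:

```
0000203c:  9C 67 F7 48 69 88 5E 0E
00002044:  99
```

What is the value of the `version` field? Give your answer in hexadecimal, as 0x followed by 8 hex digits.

`version` follows `id` (1 byte), so it starts at byte offset 1 and occupies 4 bytes.
Bytes at offsets 1..4: 67 F7 48 69.
Little-endian stores the least-significant byte at the lowest address.
Reassemble most-significant byte first: 69 48 F7 67 → 0x6948F767.

0x6948F767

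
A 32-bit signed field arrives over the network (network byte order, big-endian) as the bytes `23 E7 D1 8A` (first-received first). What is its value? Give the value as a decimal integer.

602395018

In big-endian order the high byte comes first in memory.
The bytes are already most-significant first: 0x23E7D18A.
0x23E7D18A = 602395018.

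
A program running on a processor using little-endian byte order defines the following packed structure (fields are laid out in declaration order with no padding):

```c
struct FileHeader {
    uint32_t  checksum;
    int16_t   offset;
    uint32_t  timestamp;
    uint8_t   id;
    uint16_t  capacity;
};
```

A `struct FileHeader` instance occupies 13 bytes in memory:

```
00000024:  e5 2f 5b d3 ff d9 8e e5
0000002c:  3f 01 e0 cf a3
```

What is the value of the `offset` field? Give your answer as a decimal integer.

`offset` follows `checksum` (4 bytes), so it starts at byte offset 4 and occupies 2 bytes.
Bytes at offsets 4..5: FF D9.
Little-endian: lowest address holds the least-significant byte.
Reassemble most-significant byte first: D9 FF → 0xD9FF.
Top bit is set, so as a signed 16-bit value this is 0xD9FF − 2^16 = -9729.

-9729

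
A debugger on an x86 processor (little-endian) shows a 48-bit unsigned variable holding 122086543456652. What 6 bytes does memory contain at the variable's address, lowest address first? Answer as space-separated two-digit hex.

8C F9 0D 7D 09 6F

122086543456652 in hexadecimal, padded to 48 bits, is 0x6F097D0DF98C.
Split into bytes (most-significant first): 6F 09 7D 0D F9 8C.
In little-endian order the low byte comes first in memory.
So at ascending addresses the bytes are 8C F9 0D 7D 09 6F.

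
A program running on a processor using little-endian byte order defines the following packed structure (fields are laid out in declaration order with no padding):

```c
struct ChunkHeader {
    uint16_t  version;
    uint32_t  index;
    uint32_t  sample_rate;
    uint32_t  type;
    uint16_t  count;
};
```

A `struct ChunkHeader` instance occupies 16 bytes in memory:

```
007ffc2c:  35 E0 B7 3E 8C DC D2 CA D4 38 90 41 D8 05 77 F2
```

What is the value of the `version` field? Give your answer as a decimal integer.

`version` is the first field, at byte offset 0, occupying 2 bytes.
Bytes at offsets 0..1: 35 E0.
Little-endian: lowest address holds the least-significant byte.
Reassemble most-significant byte first: E0 35 → 0xE035.
0xE035 = 57397.

57397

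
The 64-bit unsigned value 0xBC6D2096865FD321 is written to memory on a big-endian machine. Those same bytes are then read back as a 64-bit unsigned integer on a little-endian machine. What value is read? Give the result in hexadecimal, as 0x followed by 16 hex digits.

0x21D35F8696206DBC

Stored big-endian, the bytes at ascending addresses are BC 6D 20 96 86 5F D3 21.
Read back as little-endian, the first byte is least significant, giving 0x21D35F8696206DBC.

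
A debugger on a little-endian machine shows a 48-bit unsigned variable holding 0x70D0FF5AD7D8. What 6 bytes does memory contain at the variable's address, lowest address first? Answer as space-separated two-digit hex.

D8 D7 5A FF D0 70

Split into bytes (most-significant first): 70 D0 FF 5A D7 D8.
In little-endian order the low byte comes first in memory.
So at ascending addresses the bytes are D8 D7 5A FF D0 70.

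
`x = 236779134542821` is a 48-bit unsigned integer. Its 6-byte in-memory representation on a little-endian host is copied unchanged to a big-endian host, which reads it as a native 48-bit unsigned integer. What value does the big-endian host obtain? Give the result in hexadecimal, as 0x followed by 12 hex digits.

0xE563347059D7

236779134542821 in 48-bit hexadecimal is 0xD759703463E5.
Stored little-endian, the bytes at ascending addresses are E5 63 34 70 59 D7.
Read back as big-endian, the last byte is least significant, giving 0xE563347059D7.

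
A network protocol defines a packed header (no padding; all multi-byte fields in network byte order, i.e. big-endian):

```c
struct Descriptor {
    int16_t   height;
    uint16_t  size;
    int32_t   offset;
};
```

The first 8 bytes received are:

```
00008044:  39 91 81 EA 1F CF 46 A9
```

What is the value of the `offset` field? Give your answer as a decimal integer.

`offset` follows `height` (2 B), `size` (2 B), so it starts at offset 2 + 2 = 4 and occupies 4 bytes.
Bytes at offsets 4..7: 1F CF 46 A9.
In big-endian order the high byte comes first in memory.
The bytes are already most-significant first: 0x1FCF46A9.
0x1FCF46A9 = 533677737.

533677737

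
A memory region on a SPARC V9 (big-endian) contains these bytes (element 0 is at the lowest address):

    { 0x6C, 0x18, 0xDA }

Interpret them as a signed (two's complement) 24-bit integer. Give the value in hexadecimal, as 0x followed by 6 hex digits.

0x6C18DA

Big-endian stores the most-significant byte at the lowest address.
The bytes are already most-significant first: 0x6C18DA.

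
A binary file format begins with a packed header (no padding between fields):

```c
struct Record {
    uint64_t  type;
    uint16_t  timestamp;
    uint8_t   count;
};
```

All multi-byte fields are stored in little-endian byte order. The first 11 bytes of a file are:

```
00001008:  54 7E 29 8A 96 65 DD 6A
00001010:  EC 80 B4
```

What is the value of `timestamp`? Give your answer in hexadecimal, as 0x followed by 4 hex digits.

0x80EC

`timestamp` follows `type` (8 bytes), so it starts at byte offset 8 and occupies 2 bytes.
Bytes at offsets 8..9: EC 80.
In little-endian order the low byte comes first in memory.
Reassemble most-significant byte first: 80 EC → 0x80EC.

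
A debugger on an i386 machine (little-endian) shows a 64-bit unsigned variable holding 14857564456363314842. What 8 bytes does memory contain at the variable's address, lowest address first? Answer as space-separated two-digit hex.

9A 4E 01 81 27 AC 30 CE

14857564456363314842 in hexadecimal, padded to 64 bits, is 0xCE30AC2781014E9A.
Split into bytes (most-significant first): CE 30 AC 27 81 01 4E 9A.
Little-endian: lowest address holds the least-significant byte.
So at ascending addresses the bytes are 9A 4E 01 81 27 AC 30 CE.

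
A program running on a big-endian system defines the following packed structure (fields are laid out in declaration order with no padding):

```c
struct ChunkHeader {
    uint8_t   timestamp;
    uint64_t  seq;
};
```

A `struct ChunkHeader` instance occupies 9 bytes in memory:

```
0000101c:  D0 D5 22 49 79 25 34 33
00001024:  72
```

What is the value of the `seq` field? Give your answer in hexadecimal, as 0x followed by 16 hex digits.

0xD522497925343372

`seq` follows `timestamp` (1 byte), so it starts at byte offset 1 and occupies 8 bytes.
Bytes at offsets 1..8: D5 22 49 79 25 34 33 72.
Big-endian stores the most-significant byte at the lowest address.
The bytes are already most-significant first: 0xD522497925343372.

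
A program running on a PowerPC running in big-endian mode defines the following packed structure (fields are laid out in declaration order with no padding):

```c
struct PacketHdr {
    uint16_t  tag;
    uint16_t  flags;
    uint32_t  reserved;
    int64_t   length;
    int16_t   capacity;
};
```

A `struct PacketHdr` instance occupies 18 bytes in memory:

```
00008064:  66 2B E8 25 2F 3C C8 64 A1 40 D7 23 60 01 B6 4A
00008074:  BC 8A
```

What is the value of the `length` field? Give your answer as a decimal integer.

`length` follows `tag` (2 B), `flags` (2 B), `reserved` (4 B), so it starts at offset 2 + 2 + 4 = 8 and occupies 8 bytes.
Bytes at offsets 8..15: A1 40 D7 23 60 01 B6 4A.
Big-endian: lowest address holds the most-significant byte.
The bytes are already most-significant first: 0xA140D7236001B64A.
Top bit is set, so as a signed 64-bit value this is 0xA140D7236001B64A − 2^64 = -6827220488159119798.

-6827220488159119798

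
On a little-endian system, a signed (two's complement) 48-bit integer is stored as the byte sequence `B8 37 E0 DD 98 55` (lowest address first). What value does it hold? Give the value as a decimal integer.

Little-endian stores the least-significant byte at the lowest address.
Reassemble most-significant byte first: 55 98 DD E0 37 B8 → 0x5598DDE037B8.
0x5598DDE037B8 = 94115045849016.

94115045849016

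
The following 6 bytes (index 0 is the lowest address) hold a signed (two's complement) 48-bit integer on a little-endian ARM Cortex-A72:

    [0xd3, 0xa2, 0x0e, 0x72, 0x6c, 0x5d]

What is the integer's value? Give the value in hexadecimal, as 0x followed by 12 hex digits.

0x5D6C720EA2D3

In little-endian order the low byte comes first in memory.
Reassemble most-significant byte first: 5D 6C 72 0E A2 D3 → 0x5D6C720EA2D3.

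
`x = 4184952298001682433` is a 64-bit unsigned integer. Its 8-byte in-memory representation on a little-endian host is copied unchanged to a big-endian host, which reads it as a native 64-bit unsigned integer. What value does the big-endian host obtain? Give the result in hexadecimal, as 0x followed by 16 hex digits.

4184952298001682433 in 64-bit hexadecimal is 0x3A13EFF134585001.
Stored little-endian, the bytes at ascending addresses are 01 50 58 34 F1 EF 13 3A.
Read back as big-endian, the last byte is least significant, giving 0x01505834F1EF133A.

0x01505834F1EF133A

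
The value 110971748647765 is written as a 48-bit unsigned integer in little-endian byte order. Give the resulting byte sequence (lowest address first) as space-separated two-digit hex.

55 83 A8 9F ED 64

110971748647765 in hexadecimal, padded to 48 bits, is 0x64ED9FA88355.
Split into bytes (most-significant first): 64 ED 9F A8 83 55.
Little-endian stores the least-significant byte at the lowest address.
So at ascending addresses the bytes are 55 83 A8 9F ED 64.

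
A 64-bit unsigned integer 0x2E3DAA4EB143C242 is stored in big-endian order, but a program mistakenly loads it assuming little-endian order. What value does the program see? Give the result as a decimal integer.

Stored big-endian, the bytes at ascending addresses are 2E 3D AA 4E B1 43 C2 42.
Read back as little-endian, the first byte is least significant, giving 0x42C243B14EAA3D2E.
0x42C243B14EAA3D2E = 4810481780793163054.

4810481780793163054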